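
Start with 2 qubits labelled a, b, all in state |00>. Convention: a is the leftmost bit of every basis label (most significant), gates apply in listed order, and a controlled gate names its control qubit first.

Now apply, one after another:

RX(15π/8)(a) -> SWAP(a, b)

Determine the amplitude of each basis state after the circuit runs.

The resulting statevector has amplitude -cos(pi/16) on |00>, -I*sin(pi/16) on |01>, 0 on |10>, 0 on |11>.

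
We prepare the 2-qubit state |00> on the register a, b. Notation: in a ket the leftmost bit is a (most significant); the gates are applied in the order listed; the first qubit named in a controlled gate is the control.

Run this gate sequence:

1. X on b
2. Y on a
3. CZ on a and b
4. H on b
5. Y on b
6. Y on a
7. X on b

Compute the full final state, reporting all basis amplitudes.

The resulting statevector has amplitude -sqrt(2)*I/2 on |00>, -sqrt(2)*I/2 on |01>, 0 on |10>, 0 on |11>.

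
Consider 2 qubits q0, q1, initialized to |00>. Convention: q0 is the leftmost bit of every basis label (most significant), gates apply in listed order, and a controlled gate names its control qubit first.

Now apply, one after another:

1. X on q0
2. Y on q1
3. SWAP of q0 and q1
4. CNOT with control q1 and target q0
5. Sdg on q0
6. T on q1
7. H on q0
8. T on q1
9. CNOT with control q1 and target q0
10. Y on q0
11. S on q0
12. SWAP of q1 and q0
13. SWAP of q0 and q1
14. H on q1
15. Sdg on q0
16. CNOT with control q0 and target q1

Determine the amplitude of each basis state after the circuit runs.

The resulting statevector has amplitude I/2 on |00>, -I/2 on |01>, I/2 on |10>, -I/2 on |11>.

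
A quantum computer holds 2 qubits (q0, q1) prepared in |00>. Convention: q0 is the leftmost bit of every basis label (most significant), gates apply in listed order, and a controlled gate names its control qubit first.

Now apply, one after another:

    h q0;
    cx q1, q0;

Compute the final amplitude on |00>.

|00> carries amplitude sqrt(2)/2 in the final state.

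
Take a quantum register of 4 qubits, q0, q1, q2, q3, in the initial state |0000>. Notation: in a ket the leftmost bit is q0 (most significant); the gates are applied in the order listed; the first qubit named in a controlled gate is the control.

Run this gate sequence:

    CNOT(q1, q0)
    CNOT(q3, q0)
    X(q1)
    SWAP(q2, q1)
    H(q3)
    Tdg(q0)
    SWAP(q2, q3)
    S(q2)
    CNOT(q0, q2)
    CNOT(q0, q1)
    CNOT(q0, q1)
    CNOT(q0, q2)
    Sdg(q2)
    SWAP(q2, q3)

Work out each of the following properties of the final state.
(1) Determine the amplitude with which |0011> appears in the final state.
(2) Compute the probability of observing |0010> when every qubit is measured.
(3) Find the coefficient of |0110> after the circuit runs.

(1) |0011> carries amplitude sqrt(2)/2 in the final state.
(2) The probability of measuring |0010> is 1/2.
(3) The final state's coefficient on |0110> equals 0.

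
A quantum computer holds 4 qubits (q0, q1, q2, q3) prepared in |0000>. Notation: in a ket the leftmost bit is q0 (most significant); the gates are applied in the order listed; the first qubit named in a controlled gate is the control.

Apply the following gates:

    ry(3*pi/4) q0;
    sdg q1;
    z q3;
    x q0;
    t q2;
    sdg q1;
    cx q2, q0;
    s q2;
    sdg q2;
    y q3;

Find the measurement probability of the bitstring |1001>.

Outcome |1001> occurs with probability 1/2 - sqrt(2)/4. Key observation: gates 8-9 undo each other exactly, leaving only the rest of the circuit to track.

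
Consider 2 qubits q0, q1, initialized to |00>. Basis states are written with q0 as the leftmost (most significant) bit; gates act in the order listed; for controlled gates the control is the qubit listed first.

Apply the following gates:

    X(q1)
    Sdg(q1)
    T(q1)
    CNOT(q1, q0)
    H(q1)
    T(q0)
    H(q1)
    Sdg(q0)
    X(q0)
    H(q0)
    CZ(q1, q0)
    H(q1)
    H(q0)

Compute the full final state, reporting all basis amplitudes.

The final amplitudes are 0 on |00>, 0 on |01>, -sqrt(2)*I/2 on |10>, sqrt(2)*I/2 on |11>.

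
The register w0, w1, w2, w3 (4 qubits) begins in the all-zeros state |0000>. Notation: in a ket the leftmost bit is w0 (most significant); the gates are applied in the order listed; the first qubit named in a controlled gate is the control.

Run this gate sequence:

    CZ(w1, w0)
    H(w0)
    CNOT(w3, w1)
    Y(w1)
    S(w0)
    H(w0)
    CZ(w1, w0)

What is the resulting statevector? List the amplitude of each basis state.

The final amplitudes are -1/2 + I/2 on |0100>, -1/2 - I/2 on |1100>, and 0 on every other basis state.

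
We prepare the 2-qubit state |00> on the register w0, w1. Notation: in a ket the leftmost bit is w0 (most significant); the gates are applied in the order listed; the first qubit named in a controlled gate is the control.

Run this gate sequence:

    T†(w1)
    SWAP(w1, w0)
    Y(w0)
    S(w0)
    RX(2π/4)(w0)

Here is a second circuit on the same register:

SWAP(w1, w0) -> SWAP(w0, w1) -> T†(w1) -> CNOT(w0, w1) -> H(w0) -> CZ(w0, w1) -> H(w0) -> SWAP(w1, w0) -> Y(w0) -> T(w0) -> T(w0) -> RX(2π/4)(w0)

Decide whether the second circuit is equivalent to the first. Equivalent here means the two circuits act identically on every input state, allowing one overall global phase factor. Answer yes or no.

No: there is an input state on which the two circuits produce genuinely different outputs (not merely differing by a phase).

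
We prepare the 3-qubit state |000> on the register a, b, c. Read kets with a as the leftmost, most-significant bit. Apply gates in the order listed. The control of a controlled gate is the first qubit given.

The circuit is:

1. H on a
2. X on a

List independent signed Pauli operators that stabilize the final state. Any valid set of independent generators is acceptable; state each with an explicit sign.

The stabilizer group can be generated by +XII, +IZI, +IIZ, among other valid generating sets.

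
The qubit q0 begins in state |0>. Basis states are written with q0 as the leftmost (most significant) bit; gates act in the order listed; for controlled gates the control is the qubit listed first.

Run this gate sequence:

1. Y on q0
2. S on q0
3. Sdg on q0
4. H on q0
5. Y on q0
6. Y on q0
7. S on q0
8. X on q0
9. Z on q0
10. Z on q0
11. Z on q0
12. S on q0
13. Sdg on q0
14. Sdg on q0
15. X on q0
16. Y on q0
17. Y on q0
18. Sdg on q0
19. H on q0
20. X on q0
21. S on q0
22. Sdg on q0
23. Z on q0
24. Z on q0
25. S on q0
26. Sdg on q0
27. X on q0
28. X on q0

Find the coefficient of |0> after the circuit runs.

The amplitude on |0> is -1/2 + I/2.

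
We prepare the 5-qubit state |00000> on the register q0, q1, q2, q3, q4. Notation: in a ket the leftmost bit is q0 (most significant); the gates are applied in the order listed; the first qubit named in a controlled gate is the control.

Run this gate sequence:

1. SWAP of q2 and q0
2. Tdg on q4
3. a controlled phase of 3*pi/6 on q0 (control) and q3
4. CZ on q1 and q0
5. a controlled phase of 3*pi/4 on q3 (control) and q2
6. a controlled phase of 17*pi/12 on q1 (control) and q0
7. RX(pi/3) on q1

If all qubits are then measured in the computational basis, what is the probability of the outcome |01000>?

Outcome |01000> occurs with probability 1/4.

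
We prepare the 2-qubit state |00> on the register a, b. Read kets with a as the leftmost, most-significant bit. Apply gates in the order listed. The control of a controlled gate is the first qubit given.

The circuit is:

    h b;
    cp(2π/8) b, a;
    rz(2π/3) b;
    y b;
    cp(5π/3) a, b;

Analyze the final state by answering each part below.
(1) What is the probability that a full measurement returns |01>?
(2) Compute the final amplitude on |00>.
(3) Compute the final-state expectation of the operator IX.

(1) Outcome |01> occurs with probability 1/2.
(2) |00> carries amplitude -sqrt(2)*exp(5*I*pi/6)/2 in the final state.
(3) The expectation value of IX is 1/2.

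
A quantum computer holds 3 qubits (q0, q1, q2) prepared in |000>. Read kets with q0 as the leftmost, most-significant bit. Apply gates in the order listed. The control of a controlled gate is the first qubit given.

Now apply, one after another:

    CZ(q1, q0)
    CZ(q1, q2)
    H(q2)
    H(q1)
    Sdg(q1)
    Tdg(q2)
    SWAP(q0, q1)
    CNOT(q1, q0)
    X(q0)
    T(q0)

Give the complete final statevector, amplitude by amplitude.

The resulting statevector has amplitude -I/2 on |000>, -exp(I*pi/4)/2 on |001>, 0 on |010>, 0 on |011>, exp(I*pi/4)/2 on |100>, 1/2 on |101>, 0 on |110>, 0 on |111>.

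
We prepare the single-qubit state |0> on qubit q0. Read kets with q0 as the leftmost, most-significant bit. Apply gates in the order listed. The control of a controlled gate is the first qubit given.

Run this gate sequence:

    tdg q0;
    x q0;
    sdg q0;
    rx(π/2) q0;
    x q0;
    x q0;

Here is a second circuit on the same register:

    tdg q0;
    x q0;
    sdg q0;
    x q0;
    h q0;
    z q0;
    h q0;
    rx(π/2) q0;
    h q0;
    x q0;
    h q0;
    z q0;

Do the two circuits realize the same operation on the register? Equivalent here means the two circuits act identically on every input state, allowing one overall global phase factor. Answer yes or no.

Yes: on every input state the two circuits agree up to one overall phase factor.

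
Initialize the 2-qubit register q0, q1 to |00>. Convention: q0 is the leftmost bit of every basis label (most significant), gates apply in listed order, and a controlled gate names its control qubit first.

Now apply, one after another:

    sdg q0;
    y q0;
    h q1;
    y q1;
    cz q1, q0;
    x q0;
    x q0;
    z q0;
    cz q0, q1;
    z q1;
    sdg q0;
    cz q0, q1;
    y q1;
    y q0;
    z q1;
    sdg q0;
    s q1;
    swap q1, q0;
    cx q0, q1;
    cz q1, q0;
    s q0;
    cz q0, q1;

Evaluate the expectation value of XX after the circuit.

The expectation value of XX is 1.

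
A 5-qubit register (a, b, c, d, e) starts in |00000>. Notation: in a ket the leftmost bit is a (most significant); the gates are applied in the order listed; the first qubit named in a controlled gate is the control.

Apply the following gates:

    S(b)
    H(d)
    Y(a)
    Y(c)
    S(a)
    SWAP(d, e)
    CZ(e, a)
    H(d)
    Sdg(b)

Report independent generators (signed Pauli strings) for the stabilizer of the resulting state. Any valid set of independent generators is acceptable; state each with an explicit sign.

The final state is stabilized by the group generated by +IIIXI, -IIIIX, -ZIIII, +IZIII, -IIZII; other independent generating sets are equally valid.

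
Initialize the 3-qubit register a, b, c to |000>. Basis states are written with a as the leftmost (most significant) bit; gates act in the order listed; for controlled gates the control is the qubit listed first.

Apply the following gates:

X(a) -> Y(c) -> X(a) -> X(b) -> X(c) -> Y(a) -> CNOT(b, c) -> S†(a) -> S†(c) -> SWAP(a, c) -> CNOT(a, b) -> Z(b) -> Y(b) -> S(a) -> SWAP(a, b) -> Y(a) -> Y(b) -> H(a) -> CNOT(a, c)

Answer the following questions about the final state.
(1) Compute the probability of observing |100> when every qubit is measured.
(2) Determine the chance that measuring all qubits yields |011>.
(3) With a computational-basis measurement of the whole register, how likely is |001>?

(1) The probability of measuring |100> is 1/2.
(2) A full measurement returns |011> with probability 0.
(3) A full measurement returns |001> with probability 1/2.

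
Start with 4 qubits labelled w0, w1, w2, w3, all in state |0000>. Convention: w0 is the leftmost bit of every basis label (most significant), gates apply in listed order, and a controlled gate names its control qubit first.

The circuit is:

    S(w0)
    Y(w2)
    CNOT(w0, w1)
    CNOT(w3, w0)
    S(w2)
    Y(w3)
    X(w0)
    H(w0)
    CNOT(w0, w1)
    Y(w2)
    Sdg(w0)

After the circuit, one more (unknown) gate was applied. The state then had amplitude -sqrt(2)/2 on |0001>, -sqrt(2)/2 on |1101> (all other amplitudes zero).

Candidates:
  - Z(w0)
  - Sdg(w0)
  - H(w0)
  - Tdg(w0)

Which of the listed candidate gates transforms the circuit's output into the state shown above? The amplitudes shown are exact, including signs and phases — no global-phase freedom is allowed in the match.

The unique candidate consistent with the amplitudes is Sdg(w0).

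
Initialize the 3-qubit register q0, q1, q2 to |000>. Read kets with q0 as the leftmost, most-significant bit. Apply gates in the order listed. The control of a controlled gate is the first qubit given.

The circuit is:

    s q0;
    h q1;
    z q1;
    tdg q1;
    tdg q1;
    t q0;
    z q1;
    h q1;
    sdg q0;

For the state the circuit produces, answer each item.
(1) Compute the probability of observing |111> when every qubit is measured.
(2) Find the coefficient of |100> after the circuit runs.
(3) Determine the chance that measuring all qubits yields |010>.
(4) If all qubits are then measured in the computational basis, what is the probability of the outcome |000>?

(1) Outcome |111> occurs with probability 0.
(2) The amplitude on |100> is 0.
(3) Outcome |010> occurs with probability 1/2.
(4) A full measurement returns |000> with probability 1/2.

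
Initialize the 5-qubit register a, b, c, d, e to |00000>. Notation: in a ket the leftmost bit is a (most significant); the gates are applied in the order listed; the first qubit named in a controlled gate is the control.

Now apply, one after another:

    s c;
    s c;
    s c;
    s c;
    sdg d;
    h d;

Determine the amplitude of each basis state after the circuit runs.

The final amplitudes are sqrt(2)/2 on |00000>, sqrt(2)/2 on |00010>, and 0 on every other basis state.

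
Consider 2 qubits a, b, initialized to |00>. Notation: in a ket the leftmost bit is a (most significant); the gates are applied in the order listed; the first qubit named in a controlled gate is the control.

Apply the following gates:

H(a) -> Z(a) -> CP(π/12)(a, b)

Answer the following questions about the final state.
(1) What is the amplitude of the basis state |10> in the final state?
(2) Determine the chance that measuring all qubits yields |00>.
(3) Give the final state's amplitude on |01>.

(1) The amplitude on |10> is -sqrt(2)/2.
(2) Outcome |00> occurs with probability 1/2.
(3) The amplitude on |01> is 0.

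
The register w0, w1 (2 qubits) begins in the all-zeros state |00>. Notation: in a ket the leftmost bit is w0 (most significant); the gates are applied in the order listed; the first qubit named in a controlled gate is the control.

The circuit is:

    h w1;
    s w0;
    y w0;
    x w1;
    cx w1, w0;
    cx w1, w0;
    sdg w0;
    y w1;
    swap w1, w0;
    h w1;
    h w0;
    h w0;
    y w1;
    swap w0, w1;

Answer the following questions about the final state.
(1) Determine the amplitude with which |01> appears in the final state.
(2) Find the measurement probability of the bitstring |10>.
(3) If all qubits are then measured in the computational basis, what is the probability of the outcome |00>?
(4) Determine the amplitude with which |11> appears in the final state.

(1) |01> carries amplitude -1/2 in the final state. Key observation: steps 11-12 multiply out to the identity, so the circuit reduces to the remaining gates.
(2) The probability of measuring |10> is 1/4.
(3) The probability of measuring |00> is 1/4.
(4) The amplitude on |11> is -1/2.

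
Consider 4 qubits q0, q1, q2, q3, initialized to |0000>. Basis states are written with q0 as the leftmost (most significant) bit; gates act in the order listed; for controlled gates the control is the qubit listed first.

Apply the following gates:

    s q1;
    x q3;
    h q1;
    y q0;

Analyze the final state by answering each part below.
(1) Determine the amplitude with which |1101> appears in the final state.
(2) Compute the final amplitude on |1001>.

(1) |1101> carries amplitude sqrt(2)*I/2 in the final state.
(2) The final state's coefficient on |1001> equals sqrt(2)*I/2.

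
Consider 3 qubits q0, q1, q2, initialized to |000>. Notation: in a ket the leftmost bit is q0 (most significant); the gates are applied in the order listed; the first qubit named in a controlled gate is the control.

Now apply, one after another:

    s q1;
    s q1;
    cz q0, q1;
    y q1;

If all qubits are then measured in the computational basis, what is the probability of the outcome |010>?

The probability of measuring |010> is 1.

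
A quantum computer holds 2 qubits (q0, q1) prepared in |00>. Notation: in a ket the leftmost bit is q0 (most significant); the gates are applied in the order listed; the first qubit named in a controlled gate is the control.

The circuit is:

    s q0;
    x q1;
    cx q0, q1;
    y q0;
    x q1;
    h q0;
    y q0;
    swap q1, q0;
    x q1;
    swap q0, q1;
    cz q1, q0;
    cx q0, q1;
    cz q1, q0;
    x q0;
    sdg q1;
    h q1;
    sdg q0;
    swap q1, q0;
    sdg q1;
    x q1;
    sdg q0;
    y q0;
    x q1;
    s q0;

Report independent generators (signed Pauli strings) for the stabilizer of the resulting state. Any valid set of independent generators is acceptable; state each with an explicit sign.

One valid set of independent stabilizer generators is -XZ, -ZY (any independent generating set of the same group is equally correct).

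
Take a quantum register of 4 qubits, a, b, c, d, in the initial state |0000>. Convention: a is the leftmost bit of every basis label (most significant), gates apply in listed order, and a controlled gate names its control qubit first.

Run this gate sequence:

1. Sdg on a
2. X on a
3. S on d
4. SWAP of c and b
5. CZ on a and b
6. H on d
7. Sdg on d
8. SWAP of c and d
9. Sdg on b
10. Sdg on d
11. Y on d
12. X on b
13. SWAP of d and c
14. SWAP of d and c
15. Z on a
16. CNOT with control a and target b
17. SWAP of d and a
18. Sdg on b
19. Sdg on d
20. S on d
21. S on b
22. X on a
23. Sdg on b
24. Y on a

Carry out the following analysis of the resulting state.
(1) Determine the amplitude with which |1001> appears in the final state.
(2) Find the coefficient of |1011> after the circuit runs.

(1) The amplitude on |1001> is sqrt(2)/2. Key observation: gates 13-14 undo each other exactly, leaving only the rest of the circuit to track.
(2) The amplitude on |1011> is -sqrt(2)*I/2.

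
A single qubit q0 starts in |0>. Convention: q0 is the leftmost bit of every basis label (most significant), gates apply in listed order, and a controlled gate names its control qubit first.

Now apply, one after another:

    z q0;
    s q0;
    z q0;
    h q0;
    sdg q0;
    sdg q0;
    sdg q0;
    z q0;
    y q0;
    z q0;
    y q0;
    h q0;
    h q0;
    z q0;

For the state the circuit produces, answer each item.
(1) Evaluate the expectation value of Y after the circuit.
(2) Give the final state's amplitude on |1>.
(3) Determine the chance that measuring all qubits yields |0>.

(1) The observable Y averages to -1. Key observation: gates 12-13 undo each other exactly, leaving only the rest of the circuit to track.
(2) |1> carries amplitude sqrt(2)*I/2 in the final state.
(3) The probability of measuring |0> is 1/2.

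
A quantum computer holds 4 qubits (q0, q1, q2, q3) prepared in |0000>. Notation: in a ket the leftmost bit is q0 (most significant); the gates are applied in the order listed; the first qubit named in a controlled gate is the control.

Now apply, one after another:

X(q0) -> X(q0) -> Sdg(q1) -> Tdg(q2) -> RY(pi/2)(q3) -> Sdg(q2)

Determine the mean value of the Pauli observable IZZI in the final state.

The expectation value of IZZI is 1. Key observation: steps 1-2 multiply out to the identity, so the circuit reduces to the remaining gates.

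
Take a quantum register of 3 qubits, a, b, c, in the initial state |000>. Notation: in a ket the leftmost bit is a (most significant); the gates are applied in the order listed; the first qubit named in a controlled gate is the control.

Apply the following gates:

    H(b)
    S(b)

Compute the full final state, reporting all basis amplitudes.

The resulting statevector has amplitude sqrt(2)/2 on |000>, sqrt(2)*I/2 on |010>, and 0 on every other basis state.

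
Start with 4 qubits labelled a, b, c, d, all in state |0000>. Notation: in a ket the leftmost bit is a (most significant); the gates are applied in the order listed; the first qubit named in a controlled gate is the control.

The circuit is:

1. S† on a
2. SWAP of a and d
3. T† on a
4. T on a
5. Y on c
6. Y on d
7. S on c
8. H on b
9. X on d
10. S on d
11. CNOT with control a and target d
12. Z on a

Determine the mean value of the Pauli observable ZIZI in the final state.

The observable ZIZI averages to -1.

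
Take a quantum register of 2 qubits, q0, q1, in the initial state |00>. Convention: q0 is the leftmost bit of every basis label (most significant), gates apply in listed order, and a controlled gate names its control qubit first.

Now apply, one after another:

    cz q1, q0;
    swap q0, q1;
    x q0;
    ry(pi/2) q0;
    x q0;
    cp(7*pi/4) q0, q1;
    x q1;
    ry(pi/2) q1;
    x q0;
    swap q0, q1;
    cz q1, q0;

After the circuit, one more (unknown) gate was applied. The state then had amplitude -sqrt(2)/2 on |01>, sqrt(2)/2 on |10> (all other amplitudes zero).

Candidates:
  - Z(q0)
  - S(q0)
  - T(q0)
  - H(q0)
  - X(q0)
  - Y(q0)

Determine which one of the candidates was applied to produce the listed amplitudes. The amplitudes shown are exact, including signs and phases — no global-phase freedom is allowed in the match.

The unique candidate consistent with the amplitudes is H(q0).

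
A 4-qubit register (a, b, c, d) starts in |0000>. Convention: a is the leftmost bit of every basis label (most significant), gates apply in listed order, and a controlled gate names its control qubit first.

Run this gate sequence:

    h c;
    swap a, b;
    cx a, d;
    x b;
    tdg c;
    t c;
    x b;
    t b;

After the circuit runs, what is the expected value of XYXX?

In the final state, XYXX has expectation 0. Key observation: the block from step 4 through step 7 cancels to the identity and can be dropped.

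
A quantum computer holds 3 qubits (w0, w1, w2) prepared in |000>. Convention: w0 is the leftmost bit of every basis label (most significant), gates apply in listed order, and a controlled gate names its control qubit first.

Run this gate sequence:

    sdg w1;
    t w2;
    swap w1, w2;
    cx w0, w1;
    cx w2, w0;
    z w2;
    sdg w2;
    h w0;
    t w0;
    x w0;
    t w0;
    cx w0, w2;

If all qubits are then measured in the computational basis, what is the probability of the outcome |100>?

The probability of measuring |100> is 0.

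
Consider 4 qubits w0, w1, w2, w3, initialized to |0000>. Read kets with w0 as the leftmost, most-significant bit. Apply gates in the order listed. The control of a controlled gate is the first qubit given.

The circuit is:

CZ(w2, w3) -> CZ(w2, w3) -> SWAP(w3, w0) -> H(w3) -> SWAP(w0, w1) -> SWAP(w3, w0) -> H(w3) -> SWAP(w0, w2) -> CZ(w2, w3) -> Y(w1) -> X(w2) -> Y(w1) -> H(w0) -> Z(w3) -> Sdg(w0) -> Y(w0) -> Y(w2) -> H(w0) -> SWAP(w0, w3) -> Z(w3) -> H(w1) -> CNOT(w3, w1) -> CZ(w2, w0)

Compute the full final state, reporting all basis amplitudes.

The final amplitudes are sqrt(2)*(1 + I)/8 on |0000>, sqrt(2)*(1 - I)/8 on |0001>, sqrt(2)*(-1 - I)/8 on |0010>, sqrt(2)*(-1 + I)/8 on |0011>, sqrt(2)*(1 + I)/8 on |0100>, sqrt(2)*(1 - I)/8 on |0101>, sqrt(2)*(-1 - I)/8 on |0110>, sqrt(2)*(-1 + I)/8 on |0111>, sqrt(2)*(-1 - I)/8 on |1000>, sqrt(2)*(-1 + I)/8 on |1001>, sqrt(2)*(1 + I)/8 on |1010>, sqrt(2)*(1 - I)/8 on |1011>, sqrt(2)*(-1 - I)/8 on |1100>, sqrt(2)*(-1 + I)/8 on |1101>, sqrt(2)*(1 + I)/8 on |1110>, sqrt(2)*(1 - I)/8 on |1111>.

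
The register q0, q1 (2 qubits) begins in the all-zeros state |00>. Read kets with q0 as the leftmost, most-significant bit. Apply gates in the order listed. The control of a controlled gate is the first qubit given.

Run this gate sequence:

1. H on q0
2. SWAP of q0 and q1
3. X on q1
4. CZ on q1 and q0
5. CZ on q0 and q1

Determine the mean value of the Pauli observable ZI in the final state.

The expectation value of ZI is 1.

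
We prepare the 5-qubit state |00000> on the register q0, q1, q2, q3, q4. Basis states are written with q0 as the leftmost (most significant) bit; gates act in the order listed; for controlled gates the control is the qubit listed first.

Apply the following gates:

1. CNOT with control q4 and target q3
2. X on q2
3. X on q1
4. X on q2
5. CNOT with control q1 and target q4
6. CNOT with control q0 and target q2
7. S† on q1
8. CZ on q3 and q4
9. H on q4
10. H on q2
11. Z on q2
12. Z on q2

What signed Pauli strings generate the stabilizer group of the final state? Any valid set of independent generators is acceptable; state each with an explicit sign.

One valid set of independent stabilizer generators is +IIXII, -IIIIX, +ZIIII, -IZIII, +IIIZI (any independent generating set of the same group is equally correct).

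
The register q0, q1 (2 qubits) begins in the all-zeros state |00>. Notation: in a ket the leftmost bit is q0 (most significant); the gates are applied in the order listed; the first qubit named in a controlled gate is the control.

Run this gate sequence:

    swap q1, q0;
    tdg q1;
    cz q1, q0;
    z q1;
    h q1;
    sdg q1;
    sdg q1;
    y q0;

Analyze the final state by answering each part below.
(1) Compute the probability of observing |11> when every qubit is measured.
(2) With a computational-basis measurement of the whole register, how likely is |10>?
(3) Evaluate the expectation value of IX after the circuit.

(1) Outcome |11> occurs with probability 1/2.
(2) The probability of measuring |10> is 1/2.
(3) The expectation value of IX is -1.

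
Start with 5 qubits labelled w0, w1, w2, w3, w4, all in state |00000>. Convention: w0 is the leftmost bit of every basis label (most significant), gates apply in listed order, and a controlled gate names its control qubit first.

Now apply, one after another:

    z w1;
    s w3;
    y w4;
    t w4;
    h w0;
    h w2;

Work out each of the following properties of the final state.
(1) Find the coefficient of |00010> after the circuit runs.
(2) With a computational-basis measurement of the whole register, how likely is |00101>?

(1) |00010> carries amplitude 0 in the final state.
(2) Outcome |00101> occurs with probability 1/4.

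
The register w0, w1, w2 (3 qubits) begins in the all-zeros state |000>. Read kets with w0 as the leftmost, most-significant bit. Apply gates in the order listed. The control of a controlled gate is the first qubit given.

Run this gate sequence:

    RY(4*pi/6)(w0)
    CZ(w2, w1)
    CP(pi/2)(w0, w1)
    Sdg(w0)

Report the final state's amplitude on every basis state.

The resulting statevector has amplitude 1/2 on |000>, -sqrt(3)*I/2 on |100>, and 0 on every other basis state.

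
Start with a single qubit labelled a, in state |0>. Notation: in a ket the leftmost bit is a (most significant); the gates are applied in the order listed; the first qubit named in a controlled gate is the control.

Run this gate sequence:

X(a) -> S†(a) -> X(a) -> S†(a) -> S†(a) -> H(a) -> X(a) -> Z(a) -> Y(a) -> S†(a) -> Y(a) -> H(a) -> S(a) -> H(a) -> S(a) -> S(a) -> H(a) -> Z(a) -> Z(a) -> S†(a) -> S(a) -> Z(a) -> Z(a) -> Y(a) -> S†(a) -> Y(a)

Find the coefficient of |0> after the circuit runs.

The final state's coefficient on |0> equals -1/2 - I/2.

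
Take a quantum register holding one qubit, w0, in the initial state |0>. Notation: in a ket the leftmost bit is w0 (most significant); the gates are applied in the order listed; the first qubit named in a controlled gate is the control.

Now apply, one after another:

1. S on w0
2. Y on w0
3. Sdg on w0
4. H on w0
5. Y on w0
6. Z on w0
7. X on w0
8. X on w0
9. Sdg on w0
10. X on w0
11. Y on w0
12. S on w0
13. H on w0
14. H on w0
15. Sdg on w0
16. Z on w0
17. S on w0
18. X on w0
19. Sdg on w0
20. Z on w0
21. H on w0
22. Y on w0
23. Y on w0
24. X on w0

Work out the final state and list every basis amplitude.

After the circuit, the state carries amplitude -1/2 - I/2 on |0>, -1/2 + I/2 on |1>.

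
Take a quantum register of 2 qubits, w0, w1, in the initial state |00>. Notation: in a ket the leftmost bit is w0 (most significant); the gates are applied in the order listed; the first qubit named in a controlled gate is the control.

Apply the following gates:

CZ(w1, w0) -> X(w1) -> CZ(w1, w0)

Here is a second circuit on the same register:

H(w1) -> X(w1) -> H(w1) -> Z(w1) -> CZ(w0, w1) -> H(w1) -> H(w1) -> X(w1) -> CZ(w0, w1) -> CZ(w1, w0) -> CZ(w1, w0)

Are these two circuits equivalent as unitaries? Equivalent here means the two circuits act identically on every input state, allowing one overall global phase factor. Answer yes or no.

Yes — the two circuits implement the same unitary up to a global phase.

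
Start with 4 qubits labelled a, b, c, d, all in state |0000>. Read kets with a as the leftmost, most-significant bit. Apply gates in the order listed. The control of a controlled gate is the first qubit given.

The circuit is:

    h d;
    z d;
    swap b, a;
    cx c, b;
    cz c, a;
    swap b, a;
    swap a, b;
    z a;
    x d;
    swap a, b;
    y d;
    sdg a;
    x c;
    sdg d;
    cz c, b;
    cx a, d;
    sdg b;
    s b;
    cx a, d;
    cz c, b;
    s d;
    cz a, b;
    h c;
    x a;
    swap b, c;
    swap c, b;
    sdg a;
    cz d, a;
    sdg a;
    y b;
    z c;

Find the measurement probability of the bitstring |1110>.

The probability of measuring |1110> is 1/4. Key observation: steps 14-21 multiply out to the identity, so the circuit reduces to the remaining gates.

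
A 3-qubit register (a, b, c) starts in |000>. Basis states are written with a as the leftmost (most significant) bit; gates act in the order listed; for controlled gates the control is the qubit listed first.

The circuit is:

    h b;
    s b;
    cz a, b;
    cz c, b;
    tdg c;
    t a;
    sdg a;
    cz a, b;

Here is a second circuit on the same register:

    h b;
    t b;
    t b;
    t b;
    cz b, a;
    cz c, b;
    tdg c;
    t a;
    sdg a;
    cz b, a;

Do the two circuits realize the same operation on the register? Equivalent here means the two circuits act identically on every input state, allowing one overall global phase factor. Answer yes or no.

No — the two circuits implement different unitaries, even allowing a global phase.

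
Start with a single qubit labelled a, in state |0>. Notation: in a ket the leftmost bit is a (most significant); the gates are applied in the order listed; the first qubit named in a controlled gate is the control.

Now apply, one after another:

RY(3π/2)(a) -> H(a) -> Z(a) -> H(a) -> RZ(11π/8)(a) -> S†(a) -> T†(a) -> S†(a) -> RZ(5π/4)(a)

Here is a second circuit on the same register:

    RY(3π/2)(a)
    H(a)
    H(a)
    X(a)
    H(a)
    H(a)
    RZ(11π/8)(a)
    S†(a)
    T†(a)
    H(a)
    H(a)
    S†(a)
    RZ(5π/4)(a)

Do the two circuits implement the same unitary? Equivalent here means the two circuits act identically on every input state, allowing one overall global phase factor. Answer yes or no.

Yes, they are equivalent — the unitaries differ by at most a global phase.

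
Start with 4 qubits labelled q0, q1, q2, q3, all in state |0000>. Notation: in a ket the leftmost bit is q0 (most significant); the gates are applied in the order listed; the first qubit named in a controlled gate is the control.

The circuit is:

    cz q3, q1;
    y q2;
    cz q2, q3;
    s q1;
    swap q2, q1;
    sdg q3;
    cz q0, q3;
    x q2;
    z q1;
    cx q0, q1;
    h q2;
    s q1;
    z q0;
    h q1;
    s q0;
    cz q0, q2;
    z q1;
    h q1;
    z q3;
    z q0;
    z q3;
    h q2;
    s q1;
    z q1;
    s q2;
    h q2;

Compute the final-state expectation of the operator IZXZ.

In the final state, IZXZ has expectation -1.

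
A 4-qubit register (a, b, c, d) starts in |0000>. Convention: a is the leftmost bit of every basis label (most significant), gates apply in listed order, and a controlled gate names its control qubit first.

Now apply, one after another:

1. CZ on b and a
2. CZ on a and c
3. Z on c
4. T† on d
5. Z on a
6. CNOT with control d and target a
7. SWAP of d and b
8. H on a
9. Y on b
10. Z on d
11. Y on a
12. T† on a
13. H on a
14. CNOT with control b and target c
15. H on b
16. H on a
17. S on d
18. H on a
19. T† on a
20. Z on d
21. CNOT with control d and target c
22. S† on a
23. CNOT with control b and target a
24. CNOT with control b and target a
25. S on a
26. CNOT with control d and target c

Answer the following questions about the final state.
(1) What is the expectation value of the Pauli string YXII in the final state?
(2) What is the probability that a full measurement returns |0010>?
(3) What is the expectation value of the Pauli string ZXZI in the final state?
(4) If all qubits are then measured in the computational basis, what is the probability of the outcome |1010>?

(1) The observable YXII averages to 1/2.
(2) A full measurement returns |0010> with probability 1/4 - sqrt(2)/8.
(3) The expectation value of ZXZI is -sqrt(2)/2.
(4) Outcome |1010> occurs with probability sqrt(2)/8 + 1/4.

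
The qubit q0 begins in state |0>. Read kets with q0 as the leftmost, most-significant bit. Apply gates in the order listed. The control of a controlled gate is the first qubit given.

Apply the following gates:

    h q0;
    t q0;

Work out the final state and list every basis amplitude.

After the circuit, the state carries amplitude sqrt(2)/2 on |0>, sqrt(2)*exp(I*pi/4)/2 on |1>.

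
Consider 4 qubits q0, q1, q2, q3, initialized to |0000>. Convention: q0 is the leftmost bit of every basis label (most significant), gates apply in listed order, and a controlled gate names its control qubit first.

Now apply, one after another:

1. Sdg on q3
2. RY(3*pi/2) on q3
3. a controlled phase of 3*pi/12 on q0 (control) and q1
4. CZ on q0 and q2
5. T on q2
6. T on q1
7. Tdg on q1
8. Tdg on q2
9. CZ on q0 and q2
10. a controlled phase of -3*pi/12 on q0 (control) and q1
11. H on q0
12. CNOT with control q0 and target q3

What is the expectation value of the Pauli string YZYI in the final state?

In the final state, YZYI has expectation 0.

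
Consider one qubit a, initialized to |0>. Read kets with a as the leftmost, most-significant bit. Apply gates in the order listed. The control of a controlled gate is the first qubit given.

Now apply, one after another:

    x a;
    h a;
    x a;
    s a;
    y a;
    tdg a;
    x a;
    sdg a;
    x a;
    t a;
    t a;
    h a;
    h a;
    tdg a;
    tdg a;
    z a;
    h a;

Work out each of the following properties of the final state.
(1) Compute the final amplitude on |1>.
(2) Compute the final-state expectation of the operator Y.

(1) The final state's coefficient on |1> equals -I/2 - exp(I*pi/4)/2. Key observation: steps 10-15 multiply out to the identity, so the circuit reduces to the remaining gates.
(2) In the final state, Y has expectation -sqrt(2)/2.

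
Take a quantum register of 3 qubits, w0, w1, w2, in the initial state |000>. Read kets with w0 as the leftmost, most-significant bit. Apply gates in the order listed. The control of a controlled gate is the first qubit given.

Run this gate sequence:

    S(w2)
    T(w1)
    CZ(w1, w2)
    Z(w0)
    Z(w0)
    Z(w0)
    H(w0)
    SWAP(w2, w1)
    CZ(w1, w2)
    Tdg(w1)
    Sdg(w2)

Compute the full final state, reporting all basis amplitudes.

After the circuit, the state carries amplitude sqrt(2)/2 on |000>, sqrt(2)/2 on |100>, and 0 on every other basis state.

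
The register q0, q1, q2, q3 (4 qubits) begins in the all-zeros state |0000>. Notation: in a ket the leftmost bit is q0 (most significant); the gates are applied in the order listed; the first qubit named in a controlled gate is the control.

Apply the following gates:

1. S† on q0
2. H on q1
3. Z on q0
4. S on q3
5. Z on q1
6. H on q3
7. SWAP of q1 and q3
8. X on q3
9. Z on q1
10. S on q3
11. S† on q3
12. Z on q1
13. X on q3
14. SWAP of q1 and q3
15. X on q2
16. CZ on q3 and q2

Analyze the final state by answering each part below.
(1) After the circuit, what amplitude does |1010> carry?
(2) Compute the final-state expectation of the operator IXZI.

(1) The amplitude on |1010> is 0. Key observation: gates 7-14 undo each other exactly, leaving only the rest of the circuit to track.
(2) In the final state, IXZI has expectation 1.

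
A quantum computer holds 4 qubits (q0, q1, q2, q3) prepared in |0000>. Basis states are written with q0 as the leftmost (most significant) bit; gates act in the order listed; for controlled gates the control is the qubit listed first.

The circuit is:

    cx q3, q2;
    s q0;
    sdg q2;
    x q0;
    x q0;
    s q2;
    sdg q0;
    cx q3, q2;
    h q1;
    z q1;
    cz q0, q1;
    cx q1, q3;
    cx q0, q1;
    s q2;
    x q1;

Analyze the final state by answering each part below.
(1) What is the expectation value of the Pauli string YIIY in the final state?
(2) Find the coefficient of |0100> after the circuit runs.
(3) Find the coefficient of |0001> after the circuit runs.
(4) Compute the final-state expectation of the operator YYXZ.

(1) In the final state, YIIY has expectation 0. Key observation: the block from step 1 through step 8 cancels to the identity and can be dropped.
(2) |0100> carries amplitude sqrt(2)/2 in the final state.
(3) The final state's coefficient on |0001> equals -sqrt(2)/2.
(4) In the final state, YYXZ has expectation 0.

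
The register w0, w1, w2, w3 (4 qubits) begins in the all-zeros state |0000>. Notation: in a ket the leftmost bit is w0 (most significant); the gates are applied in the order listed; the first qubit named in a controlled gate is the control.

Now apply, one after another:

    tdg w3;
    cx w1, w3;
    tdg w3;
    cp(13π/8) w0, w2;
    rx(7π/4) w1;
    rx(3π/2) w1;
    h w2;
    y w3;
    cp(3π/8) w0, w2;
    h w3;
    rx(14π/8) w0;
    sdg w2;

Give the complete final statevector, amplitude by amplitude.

The final amplitudes are -sqrt(2)*I/8 on |0000>, sqrt(2)*I/8 on |0001>, -sqrt(2)/8 on |0010>, sqrt(2)/8 on |0011>, sqrt(2)/8 + 1/4 on |0100>, -1/4 - sqrt(2)/8 on |0101>, I*(-2 - sqrt(2))/8 on |0110>, I*(sqrt(2) + 2)/8 on |0111>, 1/4 - sqrt(2)/8 on |1000>, -1/4 + sqrt(2)/8 on |1001>, I*(-2 + sqrt(2))/8 on |1010>, I*(2 - sqrt(2))/8 on |1011>, sqrt(2)*I/8 on |1100>, -sqrt(2)*I/8 on |1101>, sqrt(2)/8 on |1110>, -sqrt(2)/8 on |1111>.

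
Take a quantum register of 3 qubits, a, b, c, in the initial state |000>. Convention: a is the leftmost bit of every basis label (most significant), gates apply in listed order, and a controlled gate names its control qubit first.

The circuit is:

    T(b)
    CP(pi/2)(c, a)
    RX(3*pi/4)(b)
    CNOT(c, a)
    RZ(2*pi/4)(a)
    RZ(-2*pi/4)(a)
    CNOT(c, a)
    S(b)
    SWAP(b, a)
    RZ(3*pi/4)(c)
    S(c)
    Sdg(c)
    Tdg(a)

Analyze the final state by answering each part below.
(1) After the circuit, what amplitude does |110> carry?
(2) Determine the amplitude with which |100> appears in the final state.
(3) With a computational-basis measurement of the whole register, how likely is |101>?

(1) The final state's coefficient on |110> equals 0. Key observation: steps 4-7 multiply out to the identity, so the circuit reduces to the remaining gates.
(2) |100> carries amplitude -sqrt(sqrt(2) + 2)*exp(3*I*pi/8)/2 in the final state.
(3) The probability of measuring |101> is 0.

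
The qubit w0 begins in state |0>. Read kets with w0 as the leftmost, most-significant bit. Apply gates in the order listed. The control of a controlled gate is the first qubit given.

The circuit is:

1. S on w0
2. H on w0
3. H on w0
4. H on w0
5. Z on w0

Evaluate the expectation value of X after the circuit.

In the final state, X has expectation -1.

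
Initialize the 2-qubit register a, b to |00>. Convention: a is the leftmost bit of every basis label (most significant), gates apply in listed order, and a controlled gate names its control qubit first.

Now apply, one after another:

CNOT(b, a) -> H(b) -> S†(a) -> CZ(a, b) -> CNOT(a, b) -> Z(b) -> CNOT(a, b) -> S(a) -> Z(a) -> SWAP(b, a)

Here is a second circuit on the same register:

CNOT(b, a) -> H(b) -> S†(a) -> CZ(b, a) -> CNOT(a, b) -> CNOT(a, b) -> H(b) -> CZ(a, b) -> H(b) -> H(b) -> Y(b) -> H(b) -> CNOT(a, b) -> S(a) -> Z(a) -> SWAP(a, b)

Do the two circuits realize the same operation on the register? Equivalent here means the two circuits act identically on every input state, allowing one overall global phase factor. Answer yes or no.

No — the two circuits implement different unitaries, even allowing a global phase.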